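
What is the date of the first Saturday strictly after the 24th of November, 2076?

November 28, 2076

Nov 24, 2076 is a Tuesday.
From Tuesday to the next Saturday is 4 days.
Nov 24, 2076 + 4 = Nov 28, 2076.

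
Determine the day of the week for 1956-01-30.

Doomsday rule: the anchor day for the 1900s is Wednesday. For year 56: 56÷12 = 4 r 8, and 8÷4 = 2, so 4+8+2 = 14.
Wednesday + 14 ≡ Wednesday — that's 1956's doomsday.
In January the doomsday date is Jan 4 (1956 is a leap year (divisible by 4)).
Jan 30 is 26 days after Jan 4; 26 mod 7 = 5, so Wednesday + 5 = Monday.

Monday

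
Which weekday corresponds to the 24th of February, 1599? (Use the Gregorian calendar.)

Wednesday

Doomsday rule: the anchor day for the 1500s is Wednesday. For year 99: 99÷12 = 8 r 3, and 3÷4 = 0, so 8+3+0 = 11.
Wednesday + 11 ≡ Sunday — that's 1599's doomsday.
In February the doomsday date is Feb 28 (1599 is not a leap year).
Feb 24 is 4 days before Feb 28; 4 mod 7 = 4, so Sunday − 4 = Wednesday.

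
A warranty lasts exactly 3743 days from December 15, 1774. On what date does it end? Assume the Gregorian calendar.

March 15, 1785

+365 (one year) → Dec 15, 1775 (3378 left).
+366 (one year; includes Feb 29, 1776) → Dec 15, 1776 (3012 left).
+365 (one year) → Dec 15, 1777 (2647 left).
+365 (one year) → Dec 15, 1778 (2282 left).
+365 (one year) → Dec 15, 1779 (1917 left).
+366 (one year; includes Feb 29, 1780) → Dec 15, 1780 (1551 left).
+365 (one year) → Dec 15, 1781 (1186 left).
+365 (one year) → Dec 15, 1782 (821 left).
+365 (one year) → Dec 15, 1783 (456 left).
+366 (one year; includes Feb 29, 1784) → Dec 15, 1784 (90 left).
Dec has 31 days: +17 → Jan 1, 1785 (73 left).
Jan has 31 days: +31 → Feb 1, 1785 (42 left).
Feb has 28 days: +28 → Mar 1, 1785 (14 left).
+14 → Mar 15, 1785.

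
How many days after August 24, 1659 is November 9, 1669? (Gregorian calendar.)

Aug 24, 1659 → Aug 24, 1660: 366 days (Feb 29, 1660 is in that span).
Aug 24, 1660 → Aug 24, 1661: 365 days.
Aug 24, 1661 → Aug 24, 1662: 365 days.
Aug 24, 1662 → Aug 24, 1663: 365 days.
Aug 24, 1663 → Aug 24, 1664: 366 days (Feb 29, 1664 is in that span).
Aug 24, 1664 → Aug 24, 1665: 365 days.
Aug 24, 1665 → Aug 24, 1666: 365 days.
Aug 24, 1666 → Aug 24, 1667: 365 days.
Aug 24, 1667 → Aug 24, 1668: 366 days (Feb 29, 1668 is in that span).
Aug 24, 1668 → Aug 24, 1669: 365 days.
Aug 24, 1669 → Sep 24, 1669: 31 days (August has 31).
Sep 24, 1669 → Oct 24, 1669: 30 days (September has 30).
Oct 24, 1669 → Nov 9, 1669: 16 days.
Total: 3730 days.

3730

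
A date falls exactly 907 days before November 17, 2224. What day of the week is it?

Nov 17, 2224 is a Wednesday.
907 mod 7 = 4, so 907 days before a Wednesday is Wednesday − 4 = Saturday.

Saturday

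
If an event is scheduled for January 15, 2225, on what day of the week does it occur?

Doomsday rule: the anchor day for the 2200s is Friday. For year 25: 25÷12 = 2 r 1, and 1÷4 = 0, so 2+1+0 = 3.
Friday + 3 ≡ Monday — that's 2225's doomsday.
In January the doomsday date is Jan 3 (2225 is not a leap year).
Jan 15 is 12 days after Jan 3; 12 mod 7 = 5, so Monday + 5 = Saturday.

Saturday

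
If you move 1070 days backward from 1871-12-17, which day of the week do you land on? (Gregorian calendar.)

Dec 17, 1871 is a Sunday.
1070 mod 7 = 6, so 1070 days before a Sunday is Sunday − 6 = Monday.

Monday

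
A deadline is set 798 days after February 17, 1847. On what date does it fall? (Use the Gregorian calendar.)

+365 (one year) → Feb 17, 1848 (433 left).
+366 (one year; includes Feb 29, 1848) → Feb 17, 1849 (67 left).
Feb has 28 days: +12 → Mar 1, 1849 (55 left).
Mar has 31 days: +31 → Apr 1, 1849 (24 left).
+24 → Apr 25, 1849.

April 25, 1849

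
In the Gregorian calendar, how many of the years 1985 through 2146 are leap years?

Multiples of 4 in [1985,2146]: 40.
Of those, multiples of 100: 2 (not leap unless ÷400).
Multiples of 400: 1.
Leap years = 40 − 2 + 1 = 39.

39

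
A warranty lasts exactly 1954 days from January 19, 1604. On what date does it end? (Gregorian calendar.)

+366 (one year; includes Feb 29, 1604) → Jan 19, 1605 (1588 left).
+365 (one year) → Jan 19, 1606 (1223 left).
+365 (one year) → Jan 19, 1607 (858 left).
+365 (one year) → Jan 19, 1608 (493 left).
+366 (one year; includes Feb 29, 1608) → Jan 19, 1609 (127 left).
Jan has 31 days: +13 → Feb 1, 1609 (114 left).
Feb has 28 days: +28 → Mar 1, 1609 (86 left).
Mar has 31 days: +31 → Apr 1, 1609 (55 left).
Apr has 30 days: +30 → May 1, 1609 (25 left).
+25 → May 26, 1609.

May 26, 1609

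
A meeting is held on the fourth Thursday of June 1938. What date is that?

June 1, 1938 is a Wednesday.
The first Thursday is therefore June 2 (1 days later).
The fourth Thursday is 2 + 3×7 = June 23.

June 23, 1938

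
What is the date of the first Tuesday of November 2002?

November 1, 2002 is a Friday.
The first Tuesday is therefore November 5 (4 days later).

November 5, 2002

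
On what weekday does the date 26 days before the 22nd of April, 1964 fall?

Friday

Apr 22, 1964 is a Wednesday.
26 mod 7 = 5, so 26 days before a Wednesday is Wednesday − 5 = Friday.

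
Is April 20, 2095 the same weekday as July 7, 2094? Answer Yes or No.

From Jul 7, 2094 to Apr 20, 2095 is 287 days.
287 mod 7 = 0, so they are the same weekday.
(Jul 7, 2094 is a Wednesday; Apr 20, 2095 is a Wednesday.)

Yes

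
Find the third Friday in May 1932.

May 1, 1932 is a Sunday.
The first Friday is therefore May 6 (5 days later).
The third Friday is 6 + 2×7 = May 20.

May 20, 1932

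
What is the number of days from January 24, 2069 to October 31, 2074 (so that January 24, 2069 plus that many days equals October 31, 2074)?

Jan 24, 2069 → Jan 24, 2070: 365 days.
Jan 24, 2070 → Jan 24, 2071: 365 days.
Jan 24, 2071 → Jan 24, 2072: 365 days.
Jan 24, 2072 → Jan 24, 2073: 366 days (Feb 29, 2072 is in that span).
Jan 24, 2073 → Jan 24, 2074: 365 days.
Jan 24, 2074 → Feb 24, 2074: 31 days (January has 31).
Feb 24, 2074 → Mar 24, 2074: 28 days (February has 28).
Mar 24, 2074 → Apr 24, 2074: 31 days (March has 31).
Apr 24, 2074 → May 24, 2074: 30 days (April has 30).
May 24, 2074 → Jun 24, 2074: 31 days (May has 31).
Jun 24, 2074 → Jul 24, 2074: 30 days (June has 30).
Jul 24, 2074 → Aug 24, 2074: 31 days (July has 31).
Aug 24, 2074 → Sep 24, 2074: 31 days (August has 31).
Sep 24, 2074 → Oct 24, 2074: 30 days (September has 30).
Oct 24, 2074 → Oct 31, 2074: 7 days.
Total: 2106 days.

2106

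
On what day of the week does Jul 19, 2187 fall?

Thursday

Doomsday rule: the anchor day for the 2100s is Sunday. For year 87: 87÷12 = 7 r 3, and 3÷4 = 0, so 7+3+0 = 10.
Sunday + 10 ≡ Wednesday — that's 2187's doomsday.
In July the doomsday date is Jul 11.
Jul 19 is 8 days after Jul 11; 8 mod 7 = 1, so Wednesday + 1 = Thursday.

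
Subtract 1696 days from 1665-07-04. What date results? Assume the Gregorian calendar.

−365 (one year) → Jul 4, 1664 (1331 left).
−366 (one year; includes Feb 29, 1664) → Jul 4, 1663 (965 left).
−365 (one year) → Jul 4, 1662 (600 left).
−365 (one year) → Jul 4, 1661 (235 left).
−4 → Jun 30, 1661 (end of Jun, 30 days; 231 left).
−30 → May 31, 1661 (end of May, 31 days; 201 left).
−31 → Apr 30, 1661 (end of Apr, 30 days; 170 left).
−30 → Mar 31, 1661 (end of Mar, 31 days; 140 left).
−31 → Feb 28, 1661 (end of Feb, 28 days; 109 left).
−28 → Jan 31, 1661 (end of Jan, 31 days; 81 left).
−31 → Dec 31, 1660 (end of Dec, 31 days; 50 left).
−31 → Nov 30, 1660 (end of Nov, 30 days; 19 left).
−19 → Nov 11, 1660.

November 11, 1660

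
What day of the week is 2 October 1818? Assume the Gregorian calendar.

Friday

Doomsday rule: the anchor day for the 1800s is Friday. For year 18: 18÷12 = 1 r 6, and 6÷4 = 1, so 1+6+1 = 8.
Friday + 8 ≡ Saturday — that's 1818's doomsday.
In October the doomsday date is Oct 10.
Oct 2 is 8 days before Oct 10; 8 mod 7 = 1, so Saturday − 1 = Friday.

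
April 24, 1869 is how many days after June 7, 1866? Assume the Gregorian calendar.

Jun 7, 1866 → Jun 7, 1867: 365 days.
Jun 7, 1867 → Jun 7, 1868: 366 days (Feb 29, 1868 is in that span).
Jun 7, 1868 → Jul 7, 1868: 30 days (June has 30).
Jul 7, 1868 → Aug 7, 1868: 31 days (July has 31).
Aug 7, 1868 → Sep 7, 1868: 31 days (August has 31).
Sep 7, 1868 → Oct 7, 1868: 30 days (September has 30).
Oct 7, 1868 → Nov 7, 1868: 31 days (October has 31).
Nov 7, 1868 → Dec 7, 1868: 30 days (November has 30).
Dec 7, 1868 → Jan 7, 1869: 31 days (December has 31).
Jan 7, 1869 → Feb 7, 1869: 31 days (January has 31).
Feb 7, 1869 → Mar 7, 1869: 28 days (February has 28).
Mar 7, 1869 → Apr 7, 1869: 31 days (March has 31).
Apr 7, 1869 → Apr 24, 1869: 17 days.
Total: 1052 days.

1052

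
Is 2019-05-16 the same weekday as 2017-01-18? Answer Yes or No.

From Jan 18, 2017 to May 16, 2019 is 848 days.
848 mod 7 = 1, so they are different weekdays.
(Jan 18, 2017 is a Wednesday; May 16, 2019 is a Thursday.)

No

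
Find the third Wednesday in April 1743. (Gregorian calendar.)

April 17, 1743

April 1, 1743 is a Monday.
The first Wednesday is therefore April 3 (2 days later).
The third Wednesday is 3 + 2×7 = April 17.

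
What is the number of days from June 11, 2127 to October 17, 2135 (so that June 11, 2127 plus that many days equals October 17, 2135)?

Jun 11, 2127 → Jun 11, 2128: 366 days (Feb 29, 2128 is in that span).
Jun 11, 2128 → Jun 11, 2129: 365 days.
Jun 11, 2129 → Jun 11, 2130: 365 days.
Jun 11, 2130 → Jun 11, 2131: 365 days.
Jun 11, 2131 → Jun 11, 2132: 366 days (Feb 29, 2132 is in that span).
Jun 11, 2132 → Jun 11, 2133: 365 days.
Jun 11, 2133 → Jun 11, 2134: 365 days.
Jun 11, 2134 → Jun 11, 2135: 365 days.
Jun 11, 2135 → Jul 11, 2135: 30 days (June has 30).
Jul 11, 2135 → Aug 11, 2135: 31 days (July has 31).
Aug 11, 2135 → Sep 11, 2135: 31 days (August has 31).
Sep 11, 2135 → Oct 11, 2135: 30 days (September has 30).
Oct 11, 2135 → Oct 17, 2135: 6 days.
Total: 3050 days.

3050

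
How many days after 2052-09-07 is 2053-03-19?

Sep 7, 2052 → Oct 7, 2052: 30 days (September has 30).
Oct 7, 2052 → Nov 7, 2052: 31 days (October has 31).
Nov 7, 2052 → Dec 7, 2052: 30 days (November has 30).
Dec 7, 2052 → Jan 7, 2053: 31 days (December has 31).
Jan 7, 2053 → Feb 7, 2053: 31 days (January has 31).
Feb 7, 2053 → Mar 7, 2053: 28 days (February has 28).
Mar 7, 2053 → Mar 19, 2053: 12 days.
Total: 193 days.

193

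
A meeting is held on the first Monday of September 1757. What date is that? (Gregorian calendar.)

September 5, 1757

September 1, 1757 is a Thursday.
The first Monday is therefore September 5 (4 days later).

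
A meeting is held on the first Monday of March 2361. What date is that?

March 1, 2361 is a Wednesday.
The first Monday is therefore March 6 (5 days later).

March 6, 2361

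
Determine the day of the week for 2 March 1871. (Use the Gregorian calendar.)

Thursday

January 1, 1871 is a Sunday.
Jan 1, 1871 → Feb 1, 1871: 31 days (January has 31).
Feb 1, 1871 → Mar 1, 1871: 28 days (February has 28).
Mar 1, 1871 → Mar 2, 1871: 1 days.
Total: 60 days.
60 mod 7 = 4, so Sunday + 4 = Thursday.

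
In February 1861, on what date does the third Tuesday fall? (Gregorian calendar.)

February 19, 1861

February 1, 1861 is a Friday.
The first Tuesday is therefore February 5 (4 days later).
The third Tuesday is 5 + 2×7 = February 19.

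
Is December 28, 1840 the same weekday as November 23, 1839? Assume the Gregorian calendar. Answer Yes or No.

No

From Nov 23, 1839 to Dec 28, 1840 is 401 days.
401 mod 7 = 2, so they are different weekdays.
(Nov 23, 1839 is a Saturday; Dec 28, 1840 is a Monday.)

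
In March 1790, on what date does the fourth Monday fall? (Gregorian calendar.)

March 22, 1790

March 1, 1790 is a Monday.
The first Monday is therefore March 1 (same day).
The fourth Monday is 1 + 3×7 = March 22.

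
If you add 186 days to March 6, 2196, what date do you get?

September 8, 2196

Mar has 31 days: +26 → Apr 1, 2196 (160 left).
Apr has 30 days: +30 → May 1, 2196 (130 left).
May has 31 days: +31 → Jun 1, 2196 (99 left).
Jun has 30 days: +30 → Jul 1, 2196 (69 left).
Jul has 31 days: +31 → Aug 1, 2196 (38 left).
Aug has 31 days: +31 → Sep 1, 2196 (7 left).
+7 → Sep 8, 2196.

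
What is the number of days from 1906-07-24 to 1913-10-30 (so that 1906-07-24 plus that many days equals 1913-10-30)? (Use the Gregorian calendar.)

2655

Jul 24, 1906 → Jul 24, 1907: 365 days.
Jul 24, 1907 → Jul 24, 1908: 366 days (Feb 29, 1908 is in that span).
Jul 24, 1908 → Jul 24, 1909: 365 days.
Jul 24, 1909 → Jul 24, 1910: 365 days.
Jul 24, 1910 → Jul 24, 1911: 365 days.
Jul 24, 1911 → Jul 24, 1912: 366 days (Feb 29, 1912 is in that span).
Jul 24, 1912 → Jul 24, 1913: 365 days.
Jul 24, 1913 → Aug 24, 1913: 31 days (July has 31).
Aug 24, 1913 → Sep 24, 1913: 31 days (August has 31).
Sep 24, 1913 → Oct 24, 1913: 30 days (September has 30).
Oct 24, 1913 → Oct 30, 1913: 6 days.
Total: 2655 days.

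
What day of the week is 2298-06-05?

Doomsday rule: the anchor day for the 2200s is Friday. For year 98: 98÷12 = 8 r 2, and 2÷4 = 0, so 8+2+0 = 10.
Friday + 10 ≡ Monday — that's 2298's doomsday.
In June the doomsday date is Jun 6.
Jun 5 is 1 day before Jun 6; 1 mod 7 = 1, so Monday − 1 = Sunday.

Sunday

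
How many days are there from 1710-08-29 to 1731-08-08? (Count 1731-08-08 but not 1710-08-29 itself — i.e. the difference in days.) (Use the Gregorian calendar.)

7649

Aug 29, 1710 → Aug 29, 1711: 365 days.
Aug 29, 1711 → Aug 29, 1712: 366 days (Feb 29, 1712 is in that span).
Aug 29, 1712 → Aug 29, 1713: 365 days.
Aug 29, 1713 → Aug 29, 1714: 365 days.
Aug 29, 1714 → Aug 29, 1715: 365 days.
Aug 29, 1715 → Aug 29, 1716: 366 days (Feb 29, 1716 is in that span).
Aug 29, 1716 → Aug 29, 1717: 365 days.
Aug 29, 1717 → Aug 29, 1718: 365 days.
Aug 29, 1718 → Aug 29, 1719: 365 days.
Aug 29, 1719 → Aug 29, 1720: 366 days (Feb 29, 1720 is in that span).
Aug 29, 1720 → Aug 29, 1721: 365 days.
Aug 29, 1721 → Aug 29, 1722: 365 days.
Aug 29, 1722 → Aug 29, 1723: 365 days.
Aug 29, 1723 → Aug 29, 1724: 366 days (Feb 29, 1724 is in that span).
Aug 29, 1724 → Aug 29, 1725: 365 days.
Aug 29, 1725 → Aug 29, 1726: 365 days.
Aug 29, 1726 → Aug 29, 1727: 365 days.
Aug 29, 1727 → Aug 29, 1728: 366 days (Feb 29, 1728 is in that span).
Aug 29, 1728 → Aug 29, 1729: 365 days.
Aug 29, 1729 → Aug 29, 1730: 365 days.
Aug 29, 1730 → Sep 29, 1730: 31 days (August has 31).
Sep 29, 1730 → Oct 29, 1730: 30 days (September has 30).
Oct 29, 1730 → Nov 29, 1730: 31 days (October has 31).
Nov 29, 1730 → Dec 29, 1730: 30 days (November has 30).
Dec 29, 1730 → Jan 29, 1731: 31 days (December has 31).
Jan 29, 1731 → Feb 28, 1731: 30 days (January has 31).
Feb 28, 1731 → Mar 28, 1731: 28 days (February has 28).
Mar 28, 1731 → Apr 28, 1731: 31 days (March has 31).
Apr 28, 1731 → May 28, 1731: 30 days (April has 30).
May 28, 1731 → Jun 28, 1731: 31 days (May has 31).
Jun 28, 1731 → Jul 28, 1731: 30 days (June has 30).
Jul 28, 1731 → Aug 8, 1731: 11 days.
Total: 7649 days.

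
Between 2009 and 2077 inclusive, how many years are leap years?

17

Multiples of 4 in [2009,2077]: 17.
Of those, multiples of 100: 0 (not leap unless ÷400).
Multiples of 400: 0.
Leap years = 17 − 0 + 0 = 17.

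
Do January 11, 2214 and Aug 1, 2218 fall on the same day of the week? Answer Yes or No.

From Jan 11, 2214 to Aug 1, 2218 is 1663 days.
1663 mod 7 = 4, so they are different weekdays.
(Jan 11, 2214 is a Tuesday; Aug 1, 2218 is a Saturday.)

No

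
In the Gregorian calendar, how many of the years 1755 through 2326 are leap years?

Multiples of 4 in [1755,2326]: 143.
Of those, multiples of 100: 6 (not leap unless ÷400).
Multiples of 400: 1.
Leap years = 143 − 6 + 1 = 138.

138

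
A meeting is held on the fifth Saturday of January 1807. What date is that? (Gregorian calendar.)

January 1, 1807 is a Thursday.
The first Saturday is therefore January 3 (2 days later).
The fifth Saturday is 3 + 4×7 = January 31.

January 31, 1807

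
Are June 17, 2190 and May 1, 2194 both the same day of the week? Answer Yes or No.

Yes

From Jun 17, 2190 to May 1, 2194 is 1414 days.
1414 mod 7 = 0, so they are the same weekday.
(Jun 17, 2190 is a Thursday; May 1, 2194 is a Thursday.)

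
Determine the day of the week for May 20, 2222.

Monday

Doomsday rule: the anchor day for the 2200s is Friday. For year 22: 22÷12 = 1 r 10, and 10÷4 = 2, so 1+10+2 = 13.
Friday + 13 ≡ Thursday — that's 2222's doomsday.
In May the doomsday date is May 9.
May 20 is 11 days after May 9; 11 mod 7 = 4, so Thursday + 4 = Monday.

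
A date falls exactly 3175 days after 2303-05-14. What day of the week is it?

Monday

May 14, 2303 is a Thursday.
3175 mod 7 = 4, so 3175 days after a Thursday is Thursday + 4 = Monday.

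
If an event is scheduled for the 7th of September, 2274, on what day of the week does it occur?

Monday

Doomsday rule: the anchor day for the 2200s is Friday. For year 74: 74÷12 = 6 r 2, and 2÷4 = 0, so 6+2+0 = 8.
Friday + 8 ≡ Saturday — that's 2274's doomsday.
In September the doomsday date is Sep 5.
Sep 7 is 2 days after Sep 5; 2 mod 7 = 2, so Saturday + 2 = Monday.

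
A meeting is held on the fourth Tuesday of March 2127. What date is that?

March 25, 2127

March 1, 2127 is a Saturday.
The first Tuesday is therefore March 4 (3 days later).
The fourth Tuesday is 4 + 3×7 = March 25.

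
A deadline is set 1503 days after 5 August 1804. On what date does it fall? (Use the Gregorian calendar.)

+365 (one year) → Aug 5, 1805 (1138 left).
+365 (one year) → Aug 5, 1806 (773 left).
+365 (one year) → Aug 5, 1807 (408 left).
+366 (one year; includes Feb 29, 1808) → Aug 5, 1808 (42 left).
Aug has 31 days: +27 → Sep 1, 1808 (15 left).
+15 → Sep 16, 1808.

September 16, 1808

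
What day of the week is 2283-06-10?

Doomsday rule: the anchor day for the 2200s is Friday. For year 83: 83÷12 = 6 r 11, and 11÷4 = 2, so 6+11+2 = 19.
Friday + 19 ≡ Wednesday — that's 2283's doomsday.
In June the doomsday date is Jun 6.
Jun 10 is 4 days after Jun 6; 4 mod 7 = 4, so Wednesday + 4 = Sunday.

Sunday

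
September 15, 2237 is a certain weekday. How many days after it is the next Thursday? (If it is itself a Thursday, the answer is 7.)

Sep 15, 2237 is a Friday.
From Friday to the next Thursday is 6 days.

6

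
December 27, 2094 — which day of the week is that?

Monday

Doomsday rule: the anchor day for the 2000s is Tuesday. For year 94: 94÷12 = 7 r 10, and 10÷4 = 2, so 7+10+2 = 19.
Tuesday + 19 ≡ Sunday — that's 2094's doomsday.
In December the doomsday date is Dec 12.
Dec 27 is 15 days after Dec 12; 15 mod 7 = 1, so Sunday + 1 = Monday.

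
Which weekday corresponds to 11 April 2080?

Thursday

January 1, 2080 is a Monday.
Jan 1, 2080 → Feb 1, 2080: 31 days (January has 31).
Feb 1, 2080 → Mar 1, 2080: 29 days (February has 29).
Mar 1, 2080 → Apr 1, 2080: 31 days (March has 31).
Apr 1, 2080 → Apr 11, 2080: 10 days.
Total: 101 days.
101 mod 7 = 3, so Monday + 3 = Thursday.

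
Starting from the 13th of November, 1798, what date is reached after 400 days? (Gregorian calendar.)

December 18, 1799

Nov has 30 days: +18 → Dec 1, 1798 (382 left).
Dec has 31 days: +31 → Jan 1, 1799 (351 left).
Jan has 31 days: +31 → Feb 1, 1799 (320 left).
Feb has 28 days: +28 → Mar 1, 1799 (292 left).
Mar has 31 days: +31 → Apr 1, 1799 (261 left).
Apr has 30 days: +30 → May 1, 1799 (231 left).
May has 31 days: +31 → Jun 1, 1799 (200 left).
Jun has 30 days: +30 → Jul 1, 1799 (170 left).
Jul has 31 days: +31 → Aug 1, 1799 (139 left).
Aug has 31 days: +31 → Sep 1, 1799 (108 left).
Sep has 30 days: +30 → Oct 1, 1799 (78 left).
Oct has 31 days: +31 → Nov 1, 1799 (47 left).
Nov has 30 days: +30 → Dec 1, 1799 (17 left).
+17 → Dec 18, 1799.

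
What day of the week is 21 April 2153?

Doomsday rule: the anchor day for the 2100s is Sunday. For year 53: 53÷12 = 4 r 5, and 5÷4 = 1, so 4+5+1 = 10.
Sunday + 10 ≡ Wednesday — that's 2153's doomsday.
In April the doomsday date is Apr 4.
Apr 21 is 17 days after Apr 4; 17 mod 7 = 3, so Wednesday + 3 = Saturday.

Saturday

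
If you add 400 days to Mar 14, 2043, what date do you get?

Mar has 31 days: +18 → Apr 1, 2043 (382 left).
Apr has 30 days: +30 → May 1, 2043 (352 left).
May has 31 days: +31 → Jun 1, 2043 (321 left).
Jun has 30 days: +30 → Jul 1, 2043 (291 left).
Jul has 31 days: +31 → Aug 1, 2043 (260 left).
Aug has 31 days: +31 → Sep 1, 2043 (229 left).
Sep has 30 days: +30 → Oct 1, 2043 (199 left).
Oct has 31 days: +31 → Nov 1, 2043 (168 left).
Nov has 30 days: +30 → Dec 1, 2043 (138 left).
Dec has 31 days: +31 → Jan 1, 2044 (107 left).
Jan has 31 days: +31 → Feb 1, 2044 (76 left).
Feb has 29 days: +29 → Mar 1, 2044 (47 left).
Mar has 31 days: +31 → Apr 1, 2044 (16 left).
+16 → Apr 17, 2044.

April 17, 2044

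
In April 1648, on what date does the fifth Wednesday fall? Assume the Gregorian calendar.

April 29, 1648

April 1, 1648 is a Wednesday.
The first Wednesday is therefore April 1 (same day).
The fifth Wednesday is 1 + 4×7 = April 29.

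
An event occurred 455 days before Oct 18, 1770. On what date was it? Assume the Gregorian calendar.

July 20, 1769

−365 (one year) → Oct 18, 1769 (90 left).
−18 → Sep 30, 1769 (end of Sep, 30 days; 72 left).
−30 → Aug 31, 1769 (end of Aug, 31 days; 42 left).
−31 → Jul 31, 1769 (end of Jul, 31 days; 11 left).
−11 → Jul 20, 1769.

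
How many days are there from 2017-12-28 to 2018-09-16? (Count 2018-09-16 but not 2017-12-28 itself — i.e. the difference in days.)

262

Dec 28, 2017 → Jan 28, 2018: 31 days (December has 31).
Jan 28, 2018 → Feb 28, 2018: 31 days (January has 31).
Feb 28, 2018 → Mar 28, 2018: 28 days (February has 28).
Mar 28, 2018 → Apr 28, 2018: 31 days (March has 31).
Apr 28, 2018 → May 28, 2018: 30 days (April has 30).
May 28, 2018 → Jun 28, 2018: 31 days (May has 31).
Jun 28, 2018 → Jul 28, 2018: 30 days (June has 30).
Jul 28, 2018 → Aug 28, 2018: 31 days (July has 31).
Aug 28, 2018 → Sep 16, 2018: 19 days.
Total: 262 days.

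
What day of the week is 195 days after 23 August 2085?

First find the weekday of Aug 23, 2085. Doomsday rule: the anchor day for the 2000s is Tuesday. For year 85: 85÷12 = 7 r 1, and 1÷4 = 0, so 7+1+0 = 8.
Tuesday + 8 ≡ Wednesday — that's 2085's doomsday.
In August the doomsday date is Aug 8.
Aug 23 is 15 days after Aug 8; 15 mod 7 = 1, so Wednesday + 1 = Thursday.
195 mod 7 = 6, so 195 days after a Thursday is Thursday + 6 = Wednesday.

Wednesday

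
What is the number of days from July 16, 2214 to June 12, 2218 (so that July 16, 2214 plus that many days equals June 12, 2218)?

Jul 16, 2214 → Jul 16, 2215: 365 days.
Jul 16, 2215 → Jul 16, 2216: 366 days (Feb 29, 2216 is in that span).
Jul 16, 2216 → Jul 16, 2217: 365 days.
Jul 16, 2217 → Aug 16, 2217: 31 days (July has 31).
Aug 16, 2217 → Sep 16, 2217: 31 days (August has 31).
Sep 16, 2217 → Oct 16, 2217: 30 days (September has 30).
Oct 16, 2217 → Nov 16, 2217: 31 days (October has 31).
Nov 16, 2217 → Dec 16, 2217: 30 days (November has 30).
Dec 16, 2217 → Jan 16, 2218: 31 days (December has 31).
Jan 16, 2218 → Feb 16, 2218: 31 days (January has 31).
Feb 16, 2218 → Mar 16, 2218: 28 days (February has 28).
Mar 16, 2218 → Apr 16, 2218: 31 days (March has 31).
Apr 16, 2218 → May 16, 2218: 30 days (April has 30).
May 16, 2218 → Jun 12, 2218: 27 days.
Total: 1427 days.

1427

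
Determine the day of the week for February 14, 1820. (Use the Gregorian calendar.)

Monday

Doomsday rule: the anchor day for the 1800s is Friday. For year 20: 20÷12 = 1 r 8, and 8÷4 = 2, so 1+8+2 = 11.
Friday + 11 ≡ Tuesday — that's 1820's doomsday.
In February the doomsday date is Feb 29 (1820 is a leap year (divisible by 4)).
Feb 14 is 15 days before Feb 29; 15 mod 7 = 1, so Tuesday − 1 = Monday.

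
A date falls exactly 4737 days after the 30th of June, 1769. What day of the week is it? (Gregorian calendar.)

First find the weekday of Jun 30, 1769. Doomsday rule: the anchor day for the 1700s is Sunday. For year 69: 69÷12 = 5 r 9, and 9÷4 = 2, so 5+9+2 = 16.
Sunday + 16 ≡ Tuesday — that's 1769's doomsday.
In June the doomsday date is Jun 6.
Jun 30 is 24 days after Jun 6; 24 mod 7 = 3, so Tuesday + 3 = Friday.
4737 mod 7 = 5, so 4737 days after a Friday is Friday + 5 = Wednesday.

Wednesday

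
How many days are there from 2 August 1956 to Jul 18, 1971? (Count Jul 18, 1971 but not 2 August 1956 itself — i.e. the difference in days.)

Aug 2, 1956 → Aug 2, 1957: 365 days.
Aug 2, 1957 → Aug 2, 1958: 365 days.
Aug 2, 1958 → Aug 2, 1959: 365 days.
Aug 2, 1959 → Aug 2, 1960: 366 days (Feb 29, 1960 is in that span).
Aug 2, 1960 → Aug 2, 1961: 365 days.
Aug 2, 1961 → Aug 2, 1962: 365 days.
Aug 2, 1962 → Aug 2, 1963: 365 days.
Aug 2, 1963 → Aug 2, 1964: 366 days (Feb 29, 1964 is in that span).
Aug 2, 1964 → Aug 2, 1965: 365 days.
Aug 2, 1965 → Aug 2, 1966: 365 days.
Aug 2, 1966 → Aug 2, 1967: 365 days.
Aug 2, 1967 → Aug 2, 1968: 366 days (Feb 29, 1968 is in that span).
Aug 2, 1968 → Aug 2, 1969: 365 days.
Aug 2, 1969 → Aug 2, 1970: 365 days.
Aug 2, 1970 → Sep 2, 1970: 31 days (August has 31).
Sep 2, 1970 → Oct 2, 1970: 30 days (September has 30).
Oct 2, 1970 → Nov 2, 1970: 31 days (October has 31).
Nov 2, 1970 → Dec 2, 1970: 30 days (November has 30).
Dec 2, 1970 → Jan 2, 1971: 31 days (December has 31).
Jan 2, 1971 → Feb 2, 1971: 31 days (January has 31).
Feb 2, 1971 → Mar 2, 1971: 28 days (February has 28).
Mar 2, 1971 → Apr 2, 1971: 31 days (March has 31).
Apr 2, 1971 → May 2, 1971: 30 days (April has 30).
May 2, 1971 → Jun 2, 1971: 31 days (May has 31).
Jun 2, 1971 → Jul 2, 1971: 30 days (June has 30).
Jul 2, 1971 → Jul 18, 1971: 16 days.
Total: 5463 days.

5463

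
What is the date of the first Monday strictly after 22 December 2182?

Dec 22, 2182 is a Sunday.
From Sunday to the next Monday is 1 day.
Dec 22, 2182 + 1 = Dec 23, 2182.

December 23, 2182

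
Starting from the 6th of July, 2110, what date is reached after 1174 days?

September 22, 2113

+365 (one year) → Jul 6, 2111 (809 left).
+366 (one year; includes Feb 29, 2112) → Jul 6, 2112 (443 left).
+365 (one year) → Jul 6, 2113 (78 left).
Jul has 31 days: +26 → Aug 1, 2113 (52 left).
Aug has 31 days: +31 → Sep 1, 2113 (21 left).
+21 → Sep 22, 2113.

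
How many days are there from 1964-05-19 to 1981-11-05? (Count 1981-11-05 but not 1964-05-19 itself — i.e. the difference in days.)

May 19, 1964 → May 19, 1965: 365 days.
May 19, 1965 → May 19, 1966: 365 days.
May 19, 1966 → May 19, 1967: 365 days.
May 19, 1967 → May 19, 1968: 366 days (Feb 29, 1968 is in that span).
May 19, 1968 → May 19, 1969: 365 days.
May 19, 1969 → May 19, 1970: 365 days.
May 19, 1970 → May 19, 1971: 365 days.
May 19, 1971 → May 19, 1972: 366 days (Feb 29, 1972 is in that span).
May 19, 1972 → May 19, 1973: 365 days.
May 19, 1973 → May 19, 1974: 365 days.
May 19, 1974 → May 19, 1975: 365 days.
May 19, 1975 → May 19, 1976: 366 days (Feb 29, 1976 is in that span).
May 19, 1976 → May 19, 1977: 365 days.
May 19, 1977 → May 19, 1978: 365 days.
May 19, 1978 → May 19, 1979: 365 days.
May 19, 1979 → May 19, 1980: 366 days (Feb 29, 1980 is in that span).
May 19, 1980 → May 19, 1981: 365 days.
May 19, 1981 → Jun 19, 1981: 31 days (May has 31).
Jun 19, 1981 → Jul 19, 1981: 30 days (June has 30).
Jul 19, 1981 → Aug 19, 1981: 31 days (July has 31).
Aug 19, 1981 → Sep 19, 1981: 31 days (August has 31).
Sep 19, 1981 → Oct 19, 1981: 30 days (September has 30).
Oct 19, 1981 → Nov 5, 1981: 17 days.
Total: 6379 days.

6379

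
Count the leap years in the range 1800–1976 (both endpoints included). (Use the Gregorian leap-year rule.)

Multiples of 4 in [1800,1976]: 45.
Of those, multiples of 100: 2 (not leap unless ÷400).
Multiples of 400: 0.
Leap years = 45 − 2 + 0 = 43.

43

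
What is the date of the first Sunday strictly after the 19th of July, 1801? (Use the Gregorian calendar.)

July 26, 1801

Jul 19, 1801 is a Sunday.
From Sunday to the next Sunday is 7 days.
Jul 19, 1801 + 7 = Jul 26, 1801.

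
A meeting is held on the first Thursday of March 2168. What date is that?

March 3, 2168

March 1, 2168 is a Tuesday.
The first Thursday is therefore March 3 (2 days later).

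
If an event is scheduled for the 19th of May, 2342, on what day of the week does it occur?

Tuesday

Doomsday rule: the anchor day for the 2300s is Wednesday. For year 42: 42÷12 = 3 r 6, and 6÷4 = 1, so 3+6+1 = 10.
Wednesday + 10 ≡ Saturday — that's 2342's doomsday.
In May the doomsday date is May 9.
May 19 is 10 days after May 9; 10 mod 7 = 3, so Saturday + 3 = Tuesday.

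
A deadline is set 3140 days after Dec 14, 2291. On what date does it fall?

July 20, 2300

+366 (one year; includes Feb 29, 2292) → Dec 14, 2292 (2774 left).
+365 (one year) → Dec 14, 2293 (2409 left).
+365 (one year) → Dec 14, 2294 (2044 left).
+365 (one year) → Dec 14, 2295 (1679 left).
+366 (one year; includes Feb 29, 2296) → Dec 14, 2296 (1313 left).
+365 (one year) → Dec 14, 2297 (948 left).
+365 (one year) → Dec 14, 2298 (583 left).
+365 (one year) → Dec 14, 2299 (218 left).
Dec has 31 days: +18 → Jan 1, 2300 (200 left).
Jan has 31 days: +31 → Feb 1, 2300 (169 left).
Feb has 28 days: +28 → Mar 1, 2300 (141 left).
Mar has 31 days: +31 → Apr 1, 2300 (110 left).
Apr has 30 days: +30 → May 1, 2300 (80 left).
May has 31 days: +31 → Jun 1, 2300 (49 left).
Jun has 30 days: +30 → Jul 1, 2300 (19 left).
+19 → Jul 20, 2300.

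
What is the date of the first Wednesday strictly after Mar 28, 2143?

Mar 28, 2143 is a Thursday.
From Thursday to the next Wednesday is 6 days.
Mar 28, 2143 + 6 = Apr 3, 2143.

April 3, 2143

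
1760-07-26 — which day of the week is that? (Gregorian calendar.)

Doomsday rule: the anchor day for the 1700s is Sunday. For year 60: 60÷12 = 5 r 0, and 0÷4 = 0, so 5+0+0 = 5.
Sunday + 5 ≡ Friday — that's 1760's doomsday.
In July the doomsday date is Jul 11.
Jul 26 is 15 days after Jul 11; 15 mod 7 = 1, so Friday + 1 = Saturday.

Saturday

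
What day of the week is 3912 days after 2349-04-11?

First find the weekday of Apr 11, 2349. Doomsday rule: the anchor day for the 2300s is Wednesday. For year 49: 49÷12 = 4 r 1, and 1÷4 = 0, so 4+1+0 = 5.
Wednesday + 5 ≡ Monday — that's 2349's doomsday.
In April the doomsday date is Apr 4.
Apr 11 is 7 days after Apr 4; 7 mod 7 = 0, so Monday + 0 = Monday.
3912 mod 7 = 6, so 3912 days after a Monday is Monday + 6 = Sunday.

Sunday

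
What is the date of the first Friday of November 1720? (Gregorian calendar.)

November 1, 1720

November 1, 1720 is a Friday.
The first Friday is therefore November 1 (same day).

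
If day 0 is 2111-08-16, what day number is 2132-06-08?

Aug 16, 2111 → Aug 16, 2112: 366 days (Feb 29, 2112 is in that span).
Aug 16, 2112 → Aug 16, 2113: 365 days.
Aug 16, 2113 → Aug 16, 2114: 365 days.
Aug 16, 2114 → Aug 16, 2115: 365 days.
Aug 16, 2115 → Aug 16, 2116: 366 days (Feb 29, 2116 is in that span).
Aug 16, 2116 → Aug 16, 2117: 365 days.
Aug 16, 2117 → Aug 16, 2118: 365 days.
Aug 16, 2118 → Aug 16, 2119: 365 days.
Aug 16, 2119 → Aug 16, 2120: 366 days (Feb 29, 2120 is in that span).
Aug 16, 2120 → Aug 16, 2121: 365 days.
Aug 16, 2121 → Aug 16, 2122: 365 days.
Aug 16, 2122 → Aug 16, 2123: 365 days.
Aug 16, 2123 → Aug 16, 2124: 366 days (Feb 29, 2124 is in that span).
Aug 16, 2124 → Aug 16, 2125: 365 days.
Aug 16, 2125 → Aug 16, 2126: 365 days.
Aug 16, 2126 → Aug 16, 2127: 365 days.
Aug 16, 2127 → Aug 16, 2128: 366 days (Feb 29, 2128 is in that span).
Aug 16, 2128 → Aug 16, 2129: 365 days.
Aug 16, 2129 → Aug 16, 2130: 365 days.
Aug 16, 2130 → Aug 16, 2131: 365 days.
Aug 16, 2131 → Sep 16, 2131: 31 days (August has 31).
Sep 16, 2131 → Oct 16, 2131: 30 days (September has 30).
Oct 16, 2131 → Nov 16, 2131: 31 days (October has 31).
Nov 16, 2131 → Dec 16, 2131: 30 days (November has 30).
Dec 16, 2131 → Jan 16, 2132: 31 days (December has 31).
Jan 16, 2132 → Feb 16, 2132: 31 days (January has 31).
Feb 16, 2132 → Mar 16, 2132: 29 days (February has 29).
Mar 16, 2132 → Apr 16, 2132: 31 days (March has 31).
Apr 16, 2132 → May 16, 2132: 30 days (April has 30).
May 16, 2132 → Jun 8, 2132: 23 days.
Total: 7602 days.

7602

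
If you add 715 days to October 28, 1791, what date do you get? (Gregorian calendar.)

October 12, 1793

+366 (one year; includes Feb 29, 1792) → Oct 28, 1792 (349 left).
Oct has 31 days: +4 → Nov 1, 1792 (345 left).
Nov has 30 days: +30 → Dec 1, 1792 (315 left).
Dec has 31 days: +31 → Jan 1, 1793 (284 left).
Jan has 31 days: +31 → Feb 1, 1793 (253 left).
Feb has 28 days: +28 → Mar 1, 1793 (225 left).
Mar has 31 days: +31 → Apr 1, 1793 (194 left).
Apr has 30 days: +30 → May 1, 1793 (164 left).
May has 31 days: +31 → Jun 1, 1793 (133 left).
Jun has 30 days: +30 → Jul 1, 1793 (103 left).
Jul has 31 days: +31 → Aug 1, 1793 (72 left).
Aug has 31 days: +31 → Sep 1, 1793 (41 left).
Sep has 30 days: +30 → Oct 1, 1793 (11 left).
+11 → Oct 12, 1793.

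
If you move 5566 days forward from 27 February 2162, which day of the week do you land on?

First find the weekday of Feb 27, 2162. Doomsday rule: the anchor day for the 2100s is Sunday. For year 62: 62÷12 = 5 r 2, and 2÷4 = 0, so 5+2+0 = 7.
Sunday + 7 ≡ Sunday — that's 2162's doomsday.
In February the doomsday date is Feb 28 (2162 is not a leap year).
Feb 27 is 1 day before Feb 28; 1 mod 7 = 1, so Sunday − 1 = Saturday.
5566 mod 7 = 1, so 5566 days after a Saturday is Saturday + 1 = Sunday.

Sunday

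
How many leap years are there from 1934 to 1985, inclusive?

Multiples of 4 in [1934,1985]: 13.
Of those, multiples of 100: 0 (not leap unless ÷400).
Multiples of 400: 0.
Leap years = 13 − 0 + 0 = 13.

13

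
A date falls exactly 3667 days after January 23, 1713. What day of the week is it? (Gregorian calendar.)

First find the weekday of Jan 23, 1713. Doomsday rule: the anchor day for the 1700s is Sunday. For year 13: 13÷12 = 1 r 1, and 1÷4 = 0, so 1+1+0 = 2.
Sunday + 2 ≡ Tuesday — that's 1713's doomsday.
In January the doomsday date is Jan 3 (1713 is not a leap year).
Jan 23 is 20 days after Jan 3; 20 mod 7 = 6, so Tuesday + 6 = Monday.
3667 mod 7 = 6, so 3667 days after a Monday is Monday + 6 = Sunday.

Sunday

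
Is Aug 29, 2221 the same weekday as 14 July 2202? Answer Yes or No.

From Jul 14, 2202 to Aug 29, 2221 is 6986 days.
6986 mod 7 = 0, so they are the same weekday.
(Jul 14, 2202 is a Wednesday; Aug 29, 2221 is a Wednesday.)

Yes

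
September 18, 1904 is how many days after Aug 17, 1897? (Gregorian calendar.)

2588

Aug 17, 1897 → Aug 17, 1898: 365 days.
Aug 17, 1898 → Aug 17, 1899: 365 days.
Aug 17, 1899 → Aug 17, 1900: 365 days.
Aug 17, 1900 → Aug 17, 1901: 365 days.
Aug 17, 1901 → Aug 17, 1902: 365 days.
Aug 17, 1902 → Aug 17, 1903: 365 days.
Aug 17, 1903 → Sep 17, 1903: 31 days (August has 31).
Sep 17, 1903 → Oct 17, 1903: 30 days (September has 30).
Oct 17, 1903 → Nov 17, 1903: 31 days (October has 31).
Nov 17, 1903 → Dec 17, 1903: 30 days (November has 30).
Dec 17, 1903 → Jan 17, 1904: 31 days (December has 31).
Jan 17, 1904 → Feb 17, 1904: 31 days (January has 31).
Feb 17, 1904 → Mar 17, 1904: 29 days (February has 29).
Mar 17, 1904 → Apr 17, 1904: 31 days (March has 31).
Apr 17, 1904 → May 17, 1904: 30 days (April has 30).
May 17, 1904 → Jun 17, 1904: 31 days (May has 31).
Jun 17, 1904 → Jul 17, 1904: 30 days (June has 30).
Jul 17, 1904 → Aug 17, 1904: 31 days (July has 31).
Aug 17, 1904 → Sep 17, 1904: 31 days (August has 31).
Sep 17, 1904 → Sep 18, 1904: 1 days.
Total: 2588 days.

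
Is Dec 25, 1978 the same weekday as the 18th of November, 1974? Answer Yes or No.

Yes

From Nov 18, 1974 to Dec 25, 1978 is 1498 days.
1498 mod 7 = 0, so they are the same weekday.
(Nov 18, 1974 is a Monday; Dec 25, 1978 is a Monday.)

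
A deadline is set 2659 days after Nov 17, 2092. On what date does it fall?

+365 (one year) → Nov 17, 2093 (2294 left).
+365 (one year) → Nov 17, 2094 (1929 left).
+365 (one year) → Nov 17, 2095 (1564 left).
+366 (one year; includes Feb 29, 2096) → Nov 17, 2096 (1198 left).
+365 (one year) → Nov 17, 2097 (833 left).
+365 (one year) → Nov 17, 2098 (468 left).
+365 (one year) → Nov 17, 2099 (103 left).
Nov has 30 days: +14 → Dec 1, 2099 (89 left).
Dec has 31 days: +31 → Jan 1, 2100 (58 left).
Jan has 31 days: +31 → Feb 1, 2100 (27 left).
+27 → Feb 28, 2100.

February 28, 2100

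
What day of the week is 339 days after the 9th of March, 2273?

Wednesday

First find the weekday of Mar 9, 2273. Doomsday rule: the anchor day for the 2200s is Friday. For year 73: 73÷12 = 6 r 1, and 1÷4 = 0, so 6+1+0 = 7.
Friday + 7 ≡ Friday — that's 2273's doomsday.
In March the doomsday date is Mar 14.
Mar 9 is 5 days before Mar 14; 5 mod 7 = 5, so Friday − 5 = Sunday.
339 mod 7 = 3, so 339 days after a Sunday is Sunday + 3 = Wednesday.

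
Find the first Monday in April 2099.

April 1, 2099 is a Wednesday.
The first Monday is therefore April 6 (5 days later).

April 6, 2099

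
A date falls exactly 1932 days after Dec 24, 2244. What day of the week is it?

Dec 24, 2244 is a Tuesday.
1932 mod 7 = 0, so 1932 days after a Tuesday is Tuesday + 0 = Tuesday.

Tuesday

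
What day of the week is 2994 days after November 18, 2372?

Thursday

First find the weekday of Nov 18, 2372. Doomsday rule: the anchor day for the 2300s is Wednesday. For year 72: 72÷12 = 6 r 0, and 0÷4 = 0, so 6+0+0 = 6.
Wednesday + 6 ≡ Tuesday — that's 2372's doomsday.
In November the doomsday date is Nov 7.
Nov 18 is 11 days after Nov 7; 11 mod 7 = 4, so Tuesday + 4 = Saturday.
2994 mod 7 = 5, so 2994 days after a Saturday is Saturday + 5 = Thursday.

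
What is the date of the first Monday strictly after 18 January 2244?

Jan 18, 2244 is a Thursday.
From Thursday to the next Monday is 4 days.
Jan 18, 2244 + 4 = Jan 22, 2244.

January 22, 2244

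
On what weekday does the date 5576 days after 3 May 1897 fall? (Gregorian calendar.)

Friday

First find the weekday of May 3, 1897. Doomsday rule: the anchor day for the 1800s is Friday. For year 97: 97÷12 = 8 r 1, and 1÷4 = 0, so 8+1+0 = 9.
Friday + 9 ≡ Sunday — that's 1897's doomsday.
In May the doomsday date is May 9.
May 3 is 6 days before May 9; 6 mod 7 = 6, so Sunday − 6 = Monday.
5576 mod 7 = 4, so 5576 days after a Monday is Monday + 4 = Friday.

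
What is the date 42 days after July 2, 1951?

Jul has 31 days: +30 → Aug 1, 1951 (12 left).
+12 → Aug 13, 1951.

August 13, 1951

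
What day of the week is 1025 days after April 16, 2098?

Saturday

First find the weekday of Apr 16, 2098. Doomsday rule: the anchor day for the 2000s is Tuesday. For year 98: 98÷12 = 8 r 2, and 2÷4 = 0, so 8+2+0 = 10.
Tuesday + 10 ≡ Friday — that's 2098's doomsday.
In April the doomsday date is Apr 4.
Apr 16 is 12 days after Apr 4; 12 mod 7 = 5, so Friday + 5 = Wednesday.
1025 mod 7 = 3, so 1025 days after a Wednesday is Wednesday + 3 = Saturday.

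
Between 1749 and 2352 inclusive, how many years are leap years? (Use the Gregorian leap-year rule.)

146

Multiples of 4 in [1749,2352]: 151.
Of those, multiples of 100: 6 (not leap unless ÷400).
Multiples of 400: 1.
Leap years = 151 − 6 + 1 = 146.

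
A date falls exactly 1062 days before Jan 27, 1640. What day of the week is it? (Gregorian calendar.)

Jan 27, 1640 is a Friday.
1062 mod 7 = 5, so 1062 days before a Friday is Friday − 5 = Sunday.

Sunday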